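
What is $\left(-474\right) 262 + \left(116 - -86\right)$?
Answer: $-123986$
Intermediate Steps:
$\left(-474\right) 262 + \left(116 - -86\right) = -124188 + \left(116 + 86\right) = -124188 + 202 = -123986$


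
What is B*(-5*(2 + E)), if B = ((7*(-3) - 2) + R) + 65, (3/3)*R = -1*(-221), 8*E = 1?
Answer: -22355/8 ≈ -2794.4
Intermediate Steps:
E = ⅛ (E = (⅛)*1 = ⅛ ≈ 0.12500)
R = 221 (R = -1*(-221) = 221)
B = 263 (B = ((7*(-3) - 2) + 221) + 65 = ((-21 - 2) + 221) + 65 = (-23 + 221) + 65 = 198 + 65 = 263)
B*(-5*(2 + E)) = 263*(-5*(2 + ⅛)) = 263*(-5*17/8) = 263*(-85/8) = -22355/8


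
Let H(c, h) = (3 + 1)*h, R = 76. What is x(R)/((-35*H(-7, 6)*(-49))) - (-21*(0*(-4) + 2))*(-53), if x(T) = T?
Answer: -22905521/10290 ≈ -2226.0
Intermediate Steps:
H(c, h) = 4*h
x(R)/((-35*H(-7, 6)*(-49))) - (-21*(0*(-4) + 2))*(-53) = 76/((-140*6*(-49))) - (-21*(0*(-4) + 2))*(-53) = 76/((-35*24*(-49))) - (-21*(0 + 2))*(-53) = 76/((-840*(-49))) - (-21*2)*(-53) = 76/41160 - (-42)*(-53) = 76*(1/41160) - 1*2226 = 19/10290 - 2226 = -22905521/10290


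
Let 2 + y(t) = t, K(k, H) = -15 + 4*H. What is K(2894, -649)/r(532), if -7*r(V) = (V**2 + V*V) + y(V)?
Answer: 18277/566578 ≈ 0.032259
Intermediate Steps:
y(t) = -2 + t
r(V) = 2/7 - 2*V**2/7 - V/7 (r(V) = -((V**2 + V*V) + (-2 + V))/7 = -((V**2 + V**2) + (-2 + V))/7 = -(2*V**2 + (-2 + V))/7 = -(-2 + V + 2*V**2)/7 = 2/7 - 2*V**2/7 - V/7)
K(2894, -649)/r(532) = (-15 + 4*(-649))/(2/7 - 2/7*532**2 - 1/7*532) = (-15 - 2596)/(2/7 - 2/7*283024 - 76) = -2611/(2/7 - 80864 - 76) = -2611/(-566578/7) = -2611*(-7/566578) = 18277/566578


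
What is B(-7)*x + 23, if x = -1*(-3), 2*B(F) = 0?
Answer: 23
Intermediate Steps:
B(F) = 0 (B(F) = (½)*0 = 0)
x = 3
B(-7)*x + 23 = 0*3 + 23 = 0 + 23 = 23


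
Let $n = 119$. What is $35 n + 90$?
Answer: $4255$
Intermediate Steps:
$35 n + 90 = 35 \cdot 119 + 90 = 4165 + 90 = 4255$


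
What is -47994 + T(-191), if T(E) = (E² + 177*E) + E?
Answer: -45511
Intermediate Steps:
T(E) = E² + 178*E
-47994 + T(-191) = -47994 - 191*(178 - 191) = -47994 - 191*(-13) = -47994 + 2483 = -45511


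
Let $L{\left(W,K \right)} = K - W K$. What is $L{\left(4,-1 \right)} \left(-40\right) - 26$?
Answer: $-146$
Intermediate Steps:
$L{\left(W,K \right)} = K - K W$
$L{\left(4,-1 \right)} \left(-40\right) - 26 = - (1 - 4) \left(-40\right) - 26 = \left(-1\right) \left(-3\right) \left(-40\right) - 26 = 3 \left(-40\right) - 26 = -120 - 26 = -146$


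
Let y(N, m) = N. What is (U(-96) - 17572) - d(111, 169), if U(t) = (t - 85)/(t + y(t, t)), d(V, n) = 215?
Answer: -3414923/192 ≈ -17786.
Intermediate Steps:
U(t) = (-85 + t)/(2*t) (U(t) = (t - 85)/(t + t) = (-85 + t)/((2*t)) = (-85 + t)*(1/(2*t)) = (-85 + t)/(2*t))
(U(-96) - 17572) - d(111, 169) = ((½)*(-85 - 96)/(-96) - 17572) - 1*215 = ((½)*(-1/96)*(-181) - 17572) - 215 = (181/192 - 17572) - 215 = -3373643/192 - 215 = -3414923/192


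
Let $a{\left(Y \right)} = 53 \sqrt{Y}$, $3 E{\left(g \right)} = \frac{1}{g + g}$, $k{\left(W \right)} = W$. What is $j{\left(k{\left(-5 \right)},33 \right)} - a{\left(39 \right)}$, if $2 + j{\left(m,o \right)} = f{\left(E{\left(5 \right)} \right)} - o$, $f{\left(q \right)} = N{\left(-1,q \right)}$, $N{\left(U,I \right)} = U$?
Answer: $-36 - 53 \sqrt{39} \approx -366.98$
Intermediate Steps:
$E{\left(g \right)} = \frac{1}{6 g}$ ($E{\left(g \right)} = \frac{1}{3 \left(g + g\right)} = \frac{1}{3 \cdot 2 g} = \frac{\frac{1}{2} \frac{1}{g}}{3} = \frac{1}{6 g}$)
$f{\left(q \right)} = -1$
$j{\left(m,o \right)} = -3 - o$ ($j{\left(m,o \right)} = -2 - \left(1 + o\right) = -3 - o$)
$j{\left(k{\left(-5 \right)},33 \right)} - a{\left(39 \right)} = \left(-3 - 33\right) - 53 \sqrt{39} = -36 - 53 \sqrt{39}$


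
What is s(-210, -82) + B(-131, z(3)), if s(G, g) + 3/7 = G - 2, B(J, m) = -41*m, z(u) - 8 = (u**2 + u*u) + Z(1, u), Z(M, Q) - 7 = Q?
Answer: -11819/7 ≈ -1688.4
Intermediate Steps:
Z(M, Q) = 7 + Q
z(u) = 15 + u + 2*u**2 (z(u) = 8 + ((u**2 + u*u) + (7 + u)) = 8 + ((u**2 + u**2) + (7 + u)) = 8 + (2*u**2 + (7 + u)) = 8 + (7 + u + 2*u**2) = 15 + u + 2*u**2)
s(G, g) = -17/7 + G (s(G, g) = -3/7 + (G - 2) = -3/7 + (-2 + G) = -17/7 + G)
s(-210, -82) + B(-131, z(3)) = (-17/7 - 210) - 41*(15 + 3 + 2*3**2) = -1487/7 - 41*(15 + 3 + 2*9) = -1487/7 - 41*(15 + 3 + 18) = -1487/7 - 41*36 = -1487/7 - 1476 = -11819/7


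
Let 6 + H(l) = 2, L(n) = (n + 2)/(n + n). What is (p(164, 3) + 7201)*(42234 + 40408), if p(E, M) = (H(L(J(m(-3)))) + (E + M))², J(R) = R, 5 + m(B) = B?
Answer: 2790820340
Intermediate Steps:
m(B) = -5 + B
L(n) = (2 + n)/(2*n) (L(n) = (2 + n)/((2*n)) = (2 + n)*(1/(2*n)) = (2 + n)/(2*n))
H(l) = -4 (H(l) = -6 + 2 = -4)
p(E, M) = (-4 + E + M)² (p(E, M) = (-4 + (E + M))² = (-4 + E + M)²)
(p(164, 3) + 7201)*(42234 + 40408) = ((-4 + 164 + 3)² + 7201)*(42234 + 40408) = (163² + 7201)*82642 = (26569 + 7201)*82642 = 33770*82642 = 2790820340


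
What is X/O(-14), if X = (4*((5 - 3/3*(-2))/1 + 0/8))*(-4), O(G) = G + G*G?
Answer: -8/13 ≈ -0.61539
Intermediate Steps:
O(G) = G + G**2
X = -112 (X = (4*((5 - 3*1/3*(-2))*1 + 0*(1/8)))*(-4) = (4*((5 - 1*(-2))*1 + 0))*(-4) = (4*((5 + 2)*1 + 0))*(-4) = (4*(7*1 + 0))*(-4) = (4*(7 + 0))*(-4) = (4*7)*(-4) = 28*(-4) = -112)
X/O(-14) = -112*(-1/(14*(1 - 14))) = -112/((-14*(-13))) = -112/182 = -112*1/182 = -8/13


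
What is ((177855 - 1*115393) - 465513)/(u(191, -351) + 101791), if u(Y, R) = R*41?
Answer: -403051/87400 ≈ -4.6116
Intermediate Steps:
u(Y, R) = 41*R
((177855 - 1*115393) - 465513)/(u(191, -351) + 101791) = ((177855 - 1*115393) - 465513)/(41*(-351) + 101791) = ((177855 - 115393) - 465513)/(-14391 + 101791) = (62462 - 465513)/87400 = -403051*1/87400 = -403051/87400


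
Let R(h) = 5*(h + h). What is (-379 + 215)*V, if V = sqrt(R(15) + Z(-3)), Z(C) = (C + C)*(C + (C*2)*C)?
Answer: -328*sqrt(15) ≈ -1270.3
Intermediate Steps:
R(h) = 10*h (R(h) = 5*(2*h) = 10*h)
Z(C) = 2*C*(C + 2*C**2) (Z(C) = (2*C)*(C + (2*C)*C) = (2*C)*(C + 2*C**2) = 2*C*(C + 2*C**2))
V = 2*sqrt(15) (V = sqrt(10*15 + (-3)**2*(2 + 4*(-3))) = sqrt(150 + 9*(2 - 12)) = sqrt(150 + 9*(-10)) = sqrt(150 - 90) = sqrt(60) = 2*sqrt(15) ≈ 7.7460)
(-379 + 215)*V = (-379 + 215)*(2*sqrt(15)) = -328*sqrt(15)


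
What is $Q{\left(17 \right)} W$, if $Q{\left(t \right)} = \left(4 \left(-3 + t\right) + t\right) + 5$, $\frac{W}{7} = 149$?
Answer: $81354$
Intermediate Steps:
$W = 1043$ ($W = 7 \cdot 149 = 1043$)
$Q{\left(t \right)} = -7 + 5 t$ ($Q{\left(t \right)} = \left(\left(-12 + 4 t\right) + t\right) + 5 = \left(-12 + 5 t\right) + 5 = -7 + 5 t$)
$Q{\left(17 \right)} W = \left(-7 + 5 \cdot 17\right) 1043 = \left(-7 + 85\right) 1043 = 78 \cdot 1043 = 81354$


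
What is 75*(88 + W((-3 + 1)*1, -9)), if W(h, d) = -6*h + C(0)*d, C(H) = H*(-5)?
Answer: 7500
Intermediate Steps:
C(H) = -5*H
W(h, d) = -6*h (W(h, d) = -6*h + (-5*0)*d = -6*h + 0*d = -6*h + 0 = -6*h)
75*(88 + W((-3 + 1)*1, -9)) = 75*(88 - 6*(-3 + 1)) = 75*(88 - (-12)) = 75*(88 - 6*(-2)) = 75*(88 + 12) = 75*100 = 7500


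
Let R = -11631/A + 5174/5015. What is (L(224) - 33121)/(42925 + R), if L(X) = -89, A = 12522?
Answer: -695171978100/898534437371 ≈ -0.77367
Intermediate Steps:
R = 2153121/20932610 (R = -11631/12522 + 5174/5015 = -11631*1/12522 + 5174*(1/5015) = -3877/4174 + 5174/5015 = 2153121/20932610 ≈ 0.10286)
(L(224) - 33121)/(42925 + R) = (-89 - 33121)/(42925 + 2153121/20932610) = -33210/898534437371/20932610 = -33210*20932610/898534437371 = -695171978100/898534437371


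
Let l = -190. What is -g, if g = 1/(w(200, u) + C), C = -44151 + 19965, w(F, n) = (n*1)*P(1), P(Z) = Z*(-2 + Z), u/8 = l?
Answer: 1/22666 ≈ 4.4119e-5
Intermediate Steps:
u = -1520 (u = 8*(-190) = -1520)
w(F, n) = -n (w(F, n) = (n*1)*(1*(-2 + 1)) = n*(1*(-1)) = n*(-1) = -n)
C = -24186
g = -1/22666 (g = 1/(-1*(-1520) - 24186) = 1/(1520 - 24186) = 1/(-22666) = -1/22666 ≈ -4.4119e-5)
-g = -1*(-1/22666) = 1/22666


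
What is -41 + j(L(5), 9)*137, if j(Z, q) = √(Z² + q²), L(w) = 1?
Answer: -41 + 137*√82 ≈ 1199.6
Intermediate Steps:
-41 + j(L(5), 9)*137 = -41 + √(1² + 9²)*137 = -41 + √(1 + 81)*137 = -41 + √82*137 = -41 + 137*√82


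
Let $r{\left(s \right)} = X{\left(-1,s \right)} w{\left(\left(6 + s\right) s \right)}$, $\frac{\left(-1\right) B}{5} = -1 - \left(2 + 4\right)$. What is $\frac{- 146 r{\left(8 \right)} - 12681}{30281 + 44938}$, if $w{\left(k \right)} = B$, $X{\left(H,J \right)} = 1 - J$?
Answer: $\frac{23089}{75219} \approx 0.30696$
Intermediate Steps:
$B = 35$ ($B = - 5 \left(-1 - \left(2 + 4\right)\right) = - 5 \left(-1 - 6\right) = \left(-5\right) \left(-7\right) = 35$)
$w{\left(k \right)} = 35$
$r{\left(s \right)} = 35 - 35 s$ ($r{\left(s \right)} = \left(1 - s\right) 35 = 35 - 35 s$)
$\frac{- 146 r{\left(8 \right)} - 12681}{30281 + 44938} = \frac{- 146 \left(35 - 280\right) - 12681}{30281 + 44938} = \frac{- 146 \left(35 - 280\right) - 12681}{75219} = \left(\left(-146\right) \left(-245\right) - 12681\right) \frac{1}{75219} = \left(35770 - 12681\right) \frac{1}{75219} = 23089 \cdot \frac{1}{75219} = \frac{23089}{75219}$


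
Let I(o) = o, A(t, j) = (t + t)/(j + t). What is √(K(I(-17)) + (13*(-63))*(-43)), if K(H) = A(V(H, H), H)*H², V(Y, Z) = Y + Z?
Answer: 29*√381/3 ≈ 188.69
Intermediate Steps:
A(t, j) = 2*t/(j + t) (A(t, j) = (2*t)/(j + t) = 2*t/(j + t))
K(H) = 4*H²/3 (K(H) = (2*(H + H)/(H + (H + H)))*H² = (2*(2*H)/(H + 2*H))*H² = (2*(2*H)/((3*H)))*H² = (2*(2*H)*(1/(3*H)))*H² = 4*H²/3)
√(K(I(-17)) + (13*(-63))*(-43)) = √((4/3)*(-17)² + (13*(-63))*(-43)) = √((4/3)*289 - 819*(-43)) = √(1156/3 + 35217) = √(106807/3) = 29*√381/3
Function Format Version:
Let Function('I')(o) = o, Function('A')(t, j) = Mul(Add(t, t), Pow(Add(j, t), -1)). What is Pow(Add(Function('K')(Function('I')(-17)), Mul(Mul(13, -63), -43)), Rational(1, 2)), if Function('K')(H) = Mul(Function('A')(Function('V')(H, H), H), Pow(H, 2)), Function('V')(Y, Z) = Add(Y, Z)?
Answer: Mul(Rational(29, 3), Pow(381, Rational(1, 2))) ≈ 188.69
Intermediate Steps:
Function('A')(t, j) = Mul(2, t, Pow(Add(j, t), -1)) (Function('A')(t, j) = Mul(Mul(2, t), Pow(Add(j, t), -1)) = Mul(2, t, Pow(Add(j, t), -1)))
Function('K')(H) = Mul(Rational(4, 3), Pow(H, 2)) (Function('K')(H) = Mul(Mul(2, Add(H, H), Pow(Add(H, Add(H, H)), -1)), Pow(H, 2)) = Mul(Mul(2, Mul(2, H), Pow(Add(H, Mul(2, H)), -1)), Pow(H, 2)) = Mul(Mul(2, Mul(2, H), Pow(Mul(3, H), -1)), Pow(H, 2)) = Mul(Mul(2, Mul(2, H), Mul(Rational(1, 3), Pow(H, -1))), Pow(H, 2)) = Mul(Rational(4, 3), Pow(H, 2)))
Pow(Add(Function('K')(Function('I')(-17)), Mul(Mul(13, -63), -43)), Rational(1, 2)) = Pow(Add(Mul(Rational(4, 3), Pow(-17, 2)), Mul(Mul(13, -63), -43)), Rational(1, 2)) = Pow(Add(Mul(Rational(4, 3), 289), Mul(-819, -43)), Rational(1, 2)) = Pow(Add(Rational(1156, 3), 35217), Rational(1, 2)) = Pow(Rational(106807, 3), Rational(1, 2)) = Mul(Rational(29, 3), Pow(381, Rational(1, 2)))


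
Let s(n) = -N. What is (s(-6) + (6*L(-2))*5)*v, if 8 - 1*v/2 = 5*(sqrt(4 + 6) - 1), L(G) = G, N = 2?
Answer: -1612 + 620*sqrt(10) ≈ 348.61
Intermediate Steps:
v = 26 - 10*sqrt(10) (v = 16 - 10*(sqrt(4 + 6) - 1) = 16 - 10*(sqrt(10) - 1) = 16 - 10*(-1 + sqrt(10)) = 16 - 2*(-5 + 5*sqrt(10)) = 16 + (10 - 10*sqrt(10)) = 26 - 10*sqrt(10) ≈ -5.6228)
s(n) = -2 (s(n) = -1*2 = -2)
(s(-6) + (6*L(-2))*5)*v = (-2 + (6*(-2))*5)*(26 - 10*sqrt(10)) = (-2 - 12*5)*(26 - 10*sqrt(10)) = (-2 - 60)*(26 - 10*sqrt(10)) = -62*(26 - 10*sqrt(10)) = -1612 + 620*sqrt(10)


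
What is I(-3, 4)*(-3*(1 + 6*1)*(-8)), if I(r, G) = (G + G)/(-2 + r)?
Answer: -1344/5 ≈ -268.80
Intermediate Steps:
I(r, G) = 2*G/(-2 + r) (I(r, G) = (2*G)/(-2 + r) = 2*G/(-2 + r))
I(-3, 4)*(-3*(1 + 6*1)*(-8)) = (2*4/(-2 - 3))*(-3*(1 + 6*1)*(-8)) = (2*4/(-5))*(-3*(1 + 6)*(-8)) = (2*4*(-⅕))*(-3*7*(-8)) = -(-168)*(-8)/5 = -8/5*168 = -1344/5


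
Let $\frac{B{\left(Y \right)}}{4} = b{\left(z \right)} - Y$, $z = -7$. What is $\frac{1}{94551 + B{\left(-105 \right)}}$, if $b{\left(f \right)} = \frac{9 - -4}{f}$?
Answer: $\frac{7}{664745} \approx 1.053 \cdot 10^{-5}$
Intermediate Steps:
$b{\left(f \right)} = \frac{13}{f}$ ($b{\left(f \right)} = \frac{9 + 4}{f} = \frac{13}{f}$)
$B{\left(Y \right)} = - \frac{52}{7} - 4 Y$ ($B{\left(Y \right)} = 4 \left(\frac{13}{-7} - Y\right) = 4 \left(13 \left(- \frac{1}{7}\right) - Y\right) = 4 \left(- \frac{13}{7} - Y\right) = - \frac{52}{7} - 4 Y$)
$\frac{1}{94551 + B{\left(-105 \right)}} = \frac{1}{94551 - - \frac{2888}{7}} = \frac{1}{94551 + \left(- \frac{52}{7} + 420\right)} = \frac{1}{94551 + \frac{2888}{7}} = \frac{1}{\frac{664745}{7}} = \frac{7}{664745}$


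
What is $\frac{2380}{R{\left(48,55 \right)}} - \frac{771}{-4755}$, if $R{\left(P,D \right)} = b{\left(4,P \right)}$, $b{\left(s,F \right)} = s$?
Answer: $\frac{943332}{1585} \approx 595.16$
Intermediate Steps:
$R{\left(P,D \right)} = 4$
$\frac{2380}{R{\left(48,55 \right)}} - \frac{771}{-4755} = \frac{2380}{4} - \frac{771}{-4755} = 2380 \cdot \frac{1}{4} - - \frac{257}{1585} = 595 + \frac{257}{1585} = \frac{943332}{1585}$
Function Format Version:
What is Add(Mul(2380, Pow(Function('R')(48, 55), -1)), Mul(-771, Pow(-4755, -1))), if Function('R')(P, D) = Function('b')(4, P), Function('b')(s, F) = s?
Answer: Rational(943332, 1585) ≈ 595.16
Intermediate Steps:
Function('R')(P, D) = 4
Add(Mul(2380, Pow(Function('R')(48, 55), -1)), Mul(-771, Pow(-4755, -1))) = Add(Mul(2380, Pow(4, -1)), Mul(-771, Pow(-4755, -1))) = Add(Mul(2380, Rational(1, 4)), Mul(-771, Rational(-1, 4755))) = Add(595, Rational(257, 1585)) = Rational(943332, 1585)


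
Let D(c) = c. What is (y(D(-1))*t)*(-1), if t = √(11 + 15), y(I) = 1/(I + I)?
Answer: √26/2 ≈ 2.5495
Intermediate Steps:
y(I) = 1/(2*I)
t = √26 ≈ 5.0990
(y(D(-1))*t)*(-1) = (((½)/(-1))*√26)*(-1) = (((½)*(-1))*√26)*(-1) = -√26/2*(-1) = √26/2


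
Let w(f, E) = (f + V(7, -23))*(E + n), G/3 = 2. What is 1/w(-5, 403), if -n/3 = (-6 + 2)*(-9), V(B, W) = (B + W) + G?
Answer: -1/4425 ≈ -0.00022599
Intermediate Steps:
G = 6 (G = 3*2 = 6)
V(B, W) = 6 + B + W (V(B, W) = (B + W) + 6 = 6 + B + W)
n = -108 (n = -3*(-6 + 2)*(-9) = -(-12)*(-9) = -3*36 = -108)
w(f, E) = (-108 + E)*(-10 + f) (w(f, E) = (f + (6 + 7 - 23))*(E - 108) = (f - 10)*(-108 + E) = (-10 + f)*(-108 + E) = (-108 + E)*(-10 + f))
1/w(-5, 403) = 1/(1080 - 108*(-5) - 10*403 + 403*(-5)) = 1/(1080 + 540 - 4030 - 2015) = 1/(-4425) = -1/4425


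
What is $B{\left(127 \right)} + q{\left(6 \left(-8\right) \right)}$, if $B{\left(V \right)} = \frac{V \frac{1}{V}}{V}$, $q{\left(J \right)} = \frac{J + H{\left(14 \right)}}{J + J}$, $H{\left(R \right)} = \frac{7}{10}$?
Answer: $\frac{61031}{121920} \approx 0.50058$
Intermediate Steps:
$H{\left(R \right)} = \frac{7}{10}$ ($H{\left(R \right)} = 7 \cdot \frac{1}{10} = \frac{7}{10}$)
$q{\left(J \right)} = \frac{\frac{7}{10} + J}{2 J}$ ($q{\left(J \right)} = \frac{J + \frac{7}{10}}{J + J} = \frac{\frac{7}{10} + J}{2 J}$)
$B{\left(V \right)} = \frac{1}{V}$ ($B{\left(V \right)} = 1 \frac{1}{V} = \frac{1}{V}$)
$B{\left(127 \right)} + q{\left(6 \left(-8\right) \right)} = \frac{1}{127} + \frac{7 + 10 \cdot 6 \left(-8\right)}{20 \cdot 6 \left(-8\right)} = \frac{1}{127} + \frac{7 + 10 \left(-48\right)}{20 \left(-48\right)} = \frac{1}{127} + \frac{1}{20} \left(- \frac{1}{48}\right) \left(7 - 480\right) = \frac{1}{127} + \frac{1}{20} \left(- \frac{1}{48}\right) \left(-473\right) = \frac{1}{127} + \frac{473}{960} = \frac{61031}{121920}$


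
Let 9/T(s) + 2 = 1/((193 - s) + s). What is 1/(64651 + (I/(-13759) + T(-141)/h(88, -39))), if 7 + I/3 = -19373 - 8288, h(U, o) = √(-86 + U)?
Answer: 3628615619879477150/234615518240380360789361 + 126600170118345*√2/234615518240380360789361 ≈ 1.5467e-5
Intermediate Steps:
T(s) = -1737/385 (T(s) = 9/(-2 + 1/((193 - s) + s)) = 9/(-2 + 1/193) = 9/(-385/193) = 9*(-193/385) = -1737/385)
I = -83004 (I = -21 + 3*(-19373 - 8288) = -21 + 3*(-27661) = -21 - 82983 = -83004)
1/(64651 + (I/(-13759) + T(-141)/h(88, -39))) = 1/(64651 + (-83004/(-13759) - 1737/(385*√(-86 + 88)))) = 1/(64651 + (-83004*(-1/13759) - 1737*√2/2/385)) = 1/(64651 + (83004/13759 - 1737*√2/770)) = 1/(889616113/13759 - 1737*√2/770)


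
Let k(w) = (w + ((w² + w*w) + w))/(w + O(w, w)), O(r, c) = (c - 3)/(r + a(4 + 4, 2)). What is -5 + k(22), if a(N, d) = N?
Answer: 26965/679 ≈ 39.713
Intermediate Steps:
O(r, c) = (-3 + c)/(8 + r) (O(r, c) = (c - 3)/(r + (4 + 4)) = (-3 + c)/(r + 8) = (-3 + c)/(8 + r))
k(w) = (2*w + 2*w²)/(w + (-3 + w)/(8 + w)) (k(w) = (w + ((w² + w*w) + w))/(w + (-3 + w)/(8 + w)) = (w + ((w² + w²) + w))/(w + (-3 + w)/(8 + w)) = (w + (2*w² + w))/(w + (-3 + w)/(8 + w)) = (w + (w + 2*w²))/(w + (-3 + w)/(8 + w)) = (2*w + 2*w²)/(w + (-3 + w)/(8 + w)))
-5 + k(22) = -5 + 2*22*(1 + 22)*(8 + 22)/(-3 + 22 + 22*(8 + 22)) = -5 + 2*22*23*30/(-3 + 22 + 22*30) = -5 + 2*22*23*30/(-3 + 22 + 660) = -5 + 2*22*23*30/679 = -5 + 2*22*(1/679)*23*30 = -5 + 30360/679 = 26965/679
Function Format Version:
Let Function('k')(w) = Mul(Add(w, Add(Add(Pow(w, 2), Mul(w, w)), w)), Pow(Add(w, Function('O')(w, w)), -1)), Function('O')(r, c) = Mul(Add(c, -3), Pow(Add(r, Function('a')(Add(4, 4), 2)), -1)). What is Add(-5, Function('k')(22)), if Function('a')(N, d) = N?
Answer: Rational(26965, 679) ≈ 39.713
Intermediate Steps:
Function('O')(r, c) = Mul(Pow(Add(8, r), -1), Add(-3, c)) (Function('O')(r, c) = Mul(Add(c, -3), Pow(Add(r, Add(4, 4)), -1)) = Mul(Add(-3, c), Pow(Add(r, 8), -1)) = Mul(Add(-3, c), Pow(Add(8, r), -1)) = Mul(Pow(Add(8, r), -1), Add(-3, c)))
Function('k')(w) = Mul(Pow(Add(w, Mul(Pow(Add(8, w), -1), Add(-3, w))), -1), Add(Mul(2, w), Mul(2, Pow(w, 2)))) (Function('k')(w) = Mul(Add(w, Add(Add(Pow(w, 2), Mul(w, w)), w)), Pow(Add(w, Mul(Pow(Add(8, w), -1), Add(-3, w))), -1)) = Mul(Add(w, Add(Add(Pow(w, 2), Pow(w, 2)), w)), Pow(Add(w, Mul(Pow(Add(8, w), -1), Add(-3, w))), -1)) = Mul(Add(w, Add(Mul(2, Pow(w, 2)), w)), Pow(Add(w, Mul(Pow(Add(8, w), -1), Add(-3, w))), -1)) = Mul(Add(w, Add(w, Mul(2, Pow(w, 2)))), Pow(Add(w, Mul(Pow(Add(8, w), -1), Add(-3, w))), -1)) = Mul(Add(Mul(2, w), Mul(2, Pow(w, 2))), Pow(Add(w, Mul(Pow(Add(8, w), -1), Add(-3, w))), -1)) = Mul(Pow(Add(w, Mul(Pow(Add(8, w), -1), Add(-3, w))), -1), Add(Mul(2, w), Mul(2, Pow(w, 2)))))
Add(-5, Function('k')(22)) = Add(-5, Mul(2, 22, Pow(Add(-3, 22, Mul(22, Add(8, 22))), -1), Add(1, 22), Add(8, 22))) = Add(-5, Mul(2, 22, Pow(Add(-3, 22, Mul(22, 30)), -1), 23, 30)) = Add(-5, Mul(2, 22, Pow(Add(-3, 22, 660), -1), 23, 30)) = Add(-5, Mul(2, 22, Pow(679, -1), 23, 30)) = Add(-5, Mul(2, 22, Rational(1, 679), 23, 30)) = Add(-5, Rational(30360, 679)) = Rational(26965, 679)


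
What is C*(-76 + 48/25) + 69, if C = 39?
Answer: -70503/25 ≈ -2820.1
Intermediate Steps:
C*(-76 + 48/25) + 69 = 39*(-76 + 48/25) + 69 = 39*(-1852/25) + 69 = -72228/25 + 69 = -70503/25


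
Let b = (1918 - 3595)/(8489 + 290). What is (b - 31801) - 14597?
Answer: -407329719/8779 ≈ -46398.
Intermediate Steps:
b = -1677/8779 ≈ -0.19102
(b - 31801) - 14597 = (-1677/8779 - 31801) - 14597 = -279182656/8779 - 14597 = -407329719/8779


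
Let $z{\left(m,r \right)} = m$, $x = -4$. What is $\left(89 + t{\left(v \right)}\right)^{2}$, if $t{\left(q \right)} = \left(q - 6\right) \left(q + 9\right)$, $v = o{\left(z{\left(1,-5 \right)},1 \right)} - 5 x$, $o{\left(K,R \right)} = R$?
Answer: $290521$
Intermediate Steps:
$v = 21$ ($v = 1 - -20 = 1 + 20 = 21$)
$t{\left(q \right)} = \left(-6 + q\right) \left(9 + q\right)$
$\left(89 + t{\left(v \right)}\right)^{2} = \left(89 + \left(-54 + 21^{2} + 3 \cdot 21\right)\right)^{2} = \left(89 + \left(-54 + 441 + 63\right)\right)^{2} = \left(89 + 450\right)^{2} = 539^{2} = 290521$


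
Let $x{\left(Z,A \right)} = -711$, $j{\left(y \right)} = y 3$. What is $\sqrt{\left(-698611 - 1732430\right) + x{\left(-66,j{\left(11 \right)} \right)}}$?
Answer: $2 i \sqrt{607938} \approx 1559.4 i$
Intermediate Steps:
$j{\left(y \right)} = 3 y$
$\sqrt{\left(-698611 - 1732430\right) + x{\left(-66,j{\left(11 \right)} \right)}} = \sqrt{\left(-698611 - 1732430\right) - 711} = \sqrt{-2431041 - 711} = \sqrt{-2431752} = 2 i \sqrt{607938}$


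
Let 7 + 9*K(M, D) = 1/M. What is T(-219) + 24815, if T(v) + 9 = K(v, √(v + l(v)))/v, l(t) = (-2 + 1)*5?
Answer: 10707486628/431649 ≈ 24806.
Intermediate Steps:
l(t) = -5 (l(t) = -1*5 = -5)
K(M, D) = -7/9 + 1/(9*M)
T(v) = -9 + (1 - 7*v)/(9*v²) (T(v) = -9 + ((1 - 7*v)/(9*v))/v = -9 + (1 - 7*v)/(9*v²))
T(-219) + 24815 = (-9 - 7/9/(-219) + (⅑)/(-219)²) + 24815 = (-9 - 7/9*(-1/219) + (⅑)*(1/47961)) + 24815 = (-9 + 7/1971 + 1/431649) + 24815 = -3883307/431649 + 24815 = 10707486628/431649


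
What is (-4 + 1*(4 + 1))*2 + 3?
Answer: 5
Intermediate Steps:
(-4 + 1*(4 + 1))*2 + 3 = (-4 + 1*5)*2 + 3 = (-4 + 5)*2 + 3 = 1*2 + 3 = 2 + 3 = 5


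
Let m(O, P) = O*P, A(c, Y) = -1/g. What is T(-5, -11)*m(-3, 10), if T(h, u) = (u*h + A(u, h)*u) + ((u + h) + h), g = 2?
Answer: -1185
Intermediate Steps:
A(c, Y) = -½ (A(c, Y) = -1/2 = -1*½ = -½)
T(h, u) = u/2 + 2*h + h*u (T(h, u) = (u*h - u/2) + ((u + h) + h) = (h*u - u/2) + ((h + u) + h) = (-u/2 + h*u) + (u + 2*h) = u/2 + 2*h + h*u)
T(-5, -11)*m(-3, 10) = ((½)*(-11) + 2*(-5) - 5*(-11))*(-3*10) = (-11/2 - 10 + 55)*(-30) = (79/2)*(-30) = -1185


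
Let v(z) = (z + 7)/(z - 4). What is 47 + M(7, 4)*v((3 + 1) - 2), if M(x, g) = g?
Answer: 29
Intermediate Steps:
v(z) = (7 + z)/(-4 + z)
47 + M(7, 4)*v((3 + 1) - 2) = 47 + 4*((7 + ((3 + 1) - 2))/(-4 + ((3 + 1) - 2))) = 47 + 4*((7 + (4 - 2))/(-4 + (4 - 2))) = 47 + 4*((7 + 2)/(-4 + 2)) = 47 + 4*(9/(-2)) = 47 + 4*(-½*9) = 47 + 4*(-9/2) = 47 - 18 = 29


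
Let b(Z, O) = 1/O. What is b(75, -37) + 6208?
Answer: 229695/37 ≈ 6208.0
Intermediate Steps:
b(75, -37) + 6208 = 1/(-37) + 6208 = -1/37 + 6208 = 229695/37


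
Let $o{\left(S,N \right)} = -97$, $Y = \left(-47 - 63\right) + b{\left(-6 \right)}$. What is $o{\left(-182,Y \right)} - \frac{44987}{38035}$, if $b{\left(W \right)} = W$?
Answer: $- \frac{3734382}{38035} \approx -98.183$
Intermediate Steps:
$Y = -116$ ($Y = \left(-47 - 63\right) - 6 = -110 - 6 = -116$)
$o{\left(-182,Y \right)} - \frac{44987}{38035} = -97 - \frac{44987}{38035} = - \frac{3734382}{38035}$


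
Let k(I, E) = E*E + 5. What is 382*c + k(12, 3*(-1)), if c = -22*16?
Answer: -134450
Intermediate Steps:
k(I, E) = 5 + E² (k(I, E) = E² + 5 = 5 + E²)
c = -352
382*c + k(12, 3*(-1)) = 382*(-352) + (5 + (3*(-1))²) = -134464 + (5 + (-3)²) = -134464 + (5 + 9) = -134464 + 14 = -134450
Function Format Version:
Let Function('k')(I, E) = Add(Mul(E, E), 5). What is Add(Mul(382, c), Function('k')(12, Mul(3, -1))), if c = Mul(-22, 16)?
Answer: -134450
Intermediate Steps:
Function('k')(I, E) = Add(5, Pow(E, 2)) (Function('k')(I, E) = Add(Pow(E, 2), 5) = Add(5, Pow(E, 2)))
c = -352
Add(Mul(382, c), Function('k')(12, Mul(3, -1))) = Add(Mul(382, -352), Add(5, Pow(Mul(3, -1), 2))) = Add(-134464, Add(5, Pow(-3, 2))) = Add(-134464, Add(5, 9)) = Add(-134464, 14) = -134450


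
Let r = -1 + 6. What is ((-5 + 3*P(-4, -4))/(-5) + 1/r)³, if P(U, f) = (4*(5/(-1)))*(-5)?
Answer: -25412184/125 ≈ -2.0330e+5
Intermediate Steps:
P(U, f) = 100 (P(U, f) = (4*(5*(-1)))*(-5) = (4*(-5))*(-5) = -20*(-5) = 100)
r = 5
((-5 + 3*P(-4, -4))/(-5) + 1/r)³ = ((-5 + 3*100)/(-5) + 1/5)³ = ((-5 + 300)*(-⅕) + 1*(⅕))³ = (295*(-⅕) + ⅕)³ = (-59 + ⅕)³ = (-294/5)³ = -25412184/125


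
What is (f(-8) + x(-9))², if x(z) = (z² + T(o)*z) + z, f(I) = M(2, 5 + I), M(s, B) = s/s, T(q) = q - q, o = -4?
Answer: 5329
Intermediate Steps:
T(q) = 0
M(s, B) = 1
f(I) = 1
x(z) = z + z² (x(z) = (z² + 0*z) + z = (z² + 0) + z = z² + z = z + z²)
(f(-8) + x(-9))² = (1 - 9*(1 - 9))² = (1 - 9*(-8))² = (1 + 72)² = 73² = 5329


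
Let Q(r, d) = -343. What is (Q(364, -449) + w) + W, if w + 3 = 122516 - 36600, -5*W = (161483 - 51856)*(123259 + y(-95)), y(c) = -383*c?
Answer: -17500864938/5 ≈ -3.5002e+9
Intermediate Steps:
W = -17501292788/5 (W = -(161483 - 51856)*(123259 - 383*(-95))/5 = -109627*(123259 + 36385)/5 = -109627*159644/5 = -⅕*17501292788 = -17501292788/5 ≈ -3.5003e+9)
w = 85913 (w = -3 + (122516 - 36600) = -3 + 85916 = 85913)
(Q(364, -449) + w) + W = (-343 + 85913) - 17501292788/5 = 85570 - 17501292788/5 = -17500864938/5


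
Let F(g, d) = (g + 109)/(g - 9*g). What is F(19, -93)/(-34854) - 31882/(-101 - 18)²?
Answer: -10556431378/4688891193 ≈ -2.2514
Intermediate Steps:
F(g, d) = -(109 + g)/(8*g) (F(g, d) = (109 + g)/((-8*g)) = (109 + g)*(-1/(8*g)) = -(109 + g)/(8*g))
F(19, -93)/(-34854) - 31882/(-101 - 18)² = ((⅛)*(-109 - 1*19)/19)/(-34854) - 31882/(-101 - 18)² = ((⅛)*(1/19)*(-109 - 19))*(-1/34854) - 31882/((-119)²) = ((⅛)*(1/19)*(-128))*(-1/34854) - 31882/14161 = -16/19*(-1/34854) - 31882*1/14161 = 8/331113 - 31882/14161 = -10556431378/4688891193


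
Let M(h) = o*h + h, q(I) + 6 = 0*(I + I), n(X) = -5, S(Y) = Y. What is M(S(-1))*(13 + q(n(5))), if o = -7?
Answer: 42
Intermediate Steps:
q(I) = -6 (q(I) = -6 + 0*(I + I) = -6 + 0*(2*I) = -6 + 0 = -6)
M(h) = -6*h (M(h) = -7*h + h = -6*h)
M(S(-1))*(13 + q(n(5))) = (-6*(-1))*(13 - 6) = 6*7 = 42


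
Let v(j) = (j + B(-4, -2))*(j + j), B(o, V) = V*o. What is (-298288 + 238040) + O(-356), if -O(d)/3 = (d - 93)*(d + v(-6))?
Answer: -572108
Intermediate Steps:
v(j) = 2*j*(8 + j) (v(j) = (j - 2*(-4))*(j + j) = (j + 8)*(2*j) = (8 + j)*(2*j) = 2*j*(8 + j))
O(d) = -3*(-93 + d)*(-24 + d) (O(d) = -3*(d - 93)*(d + 2*(-6)*(8 - 6)) = -3*(-93 + d)*(d + 2*(-6)*2) = -3*(-93 + d)*(d - 24) = -3*(-93 + d)*(-24 + d))
(-298288 + 238040) + O(-356) = (-298288 + 238040) + (-6696 - 3*(-356)² + 351*(-356)) = -60248 + (-6696 - 3*126736 - 124956) = -60248 + (-6696 - 380208 - 124956) = -60248 - 511860 = -572108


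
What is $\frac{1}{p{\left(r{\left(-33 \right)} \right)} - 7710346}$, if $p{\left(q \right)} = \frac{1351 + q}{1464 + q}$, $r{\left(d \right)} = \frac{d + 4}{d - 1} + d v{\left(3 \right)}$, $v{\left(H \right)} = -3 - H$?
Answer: $- \frac{56537}{435919779107} \approx -1.297 \cdot 10^{-7}$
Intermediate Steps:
$r{\left(d \right)} = - 6 d + \frac{4 + d}{-1 + d}$ ($r{\left(d \right)} = \frac{d + 4}{d - 1} + d \left(-3 - 3\right) = \frac{4 + d}{-1 + d} + d \left(-3 - 3\right) = \frac{4 + d}{-1 + d} + d \left(-6\right) = \frac{4 + d}{-1 + d} - 6 d = - 6 d + \frac{4 + d}{-1 + d}$)
$p{\left(q \right)} = \frac{1351 + q}{1464 + q}$
$\frac{1}{p{\left(r{\left(-33 \right)} \right)} - 7710346} = \frac{1}{\frac{1351 + \frac{4 - 6 \left(-33\right)^{2} + 7 \left(-33\right)}{-1 - 33}}{1464 + \frac{4 - 6 \left(-33\right)^{2} + 7 \left(-33\right)}{-1 - 33}} - 7710346} = \frac{1}{\frac{1351 + \frac{4 - 6534 - 231}{-34}}{1464 + \frac{4 - 6534 - 231}{-34}} - 7710346} = \frac{1}{\frac{1351 - \frac{4 - 6534 - 231}{34}}{1464 - \frac{4 - 6534 - 231}{34}} - 7710346} = \frac{1}{\frac{1351 - - \frac{6761}{34}}{1464 - - \frac{6761}{34}} - 7710346} = \frac{1}{\frac{1351 + \frac{6761}{34}}{1464 + \frac{6761}{34}} - 7710346} = \frac{1}{\frac{1}{\frac{56537}{34}} \cdot \frac{52695}{34} - 7710346} = \frac{1}{\frac{34}{56537} \cdot \frac{52695}{34} - 7710346} = \frac{1}{\frac{52695}{56537} - 7710346} = \frac{1}{- \frac{435919779107}{56537}} = - \frac{56537}{435919779107}$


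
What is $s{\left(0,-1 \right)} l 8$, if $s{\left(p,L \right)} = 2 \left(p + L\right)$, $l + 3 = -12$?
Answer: $240$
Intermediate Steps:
$l = -15$ ($l = -3 - 12 = -15$)
$s{\left(p,L \right)} = 2 L + 2 p$ ($s{\left(p,L \right)} = 2 \left(L + p\right) = 2 L + 2 p$)
$s{\left(0,-1 \right)} l 8 = \left(2 \left(-1\right) + 2 \cdot 0\right) \left(-15\right) 8 = \left(-2 + 0\right) \left(-15\right) 8 = \left(-2\right) \left(-15\right) 8 = 30 \cdot 8 = 240$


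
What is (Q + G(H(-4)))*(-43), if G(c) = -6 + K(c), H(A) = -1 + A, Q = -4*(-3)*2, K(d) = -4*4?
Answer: -86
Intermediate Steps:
K(d) = -16
Q = 24 (Q = 12*2 = 24)
G(c) = -22 (G(c) = -6 - 16 = -22)
(Q + G(H(-4)))*(-43) = (24 - 22)*(-43) = 2*(-43) = -86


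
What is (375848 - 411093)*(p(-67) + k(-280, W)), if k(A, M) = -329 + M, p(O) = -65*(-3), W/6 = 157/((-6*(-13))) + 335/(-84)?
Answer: 133654075/26 ≈ 5.1405e+6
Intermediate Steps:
W = -2157/182 (W = 6*(157/((-6*(-13))) + 335/(-84)) = 6*(157/78 + 335*(-1/84)) = 6*(157*(1/78) - 335/84) = 6*(157/78 - 335/84) = 6*(-719/364) = -2157/182 ≈ -11.852)
p(O) = 195
(375848 - 411093)*(p(-67) + k(-280, W)) = (375848 - 411093)*(195 + (-329 - 2157/182)) = -35245*(195 - 62035/182) = -35245*(-26545/182) = 133654075/26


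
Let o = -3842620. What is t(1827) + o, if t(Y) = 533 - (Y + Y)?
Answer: -3845741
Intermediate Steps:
t(Y) = 533 - 2*Y
t(1827) + o = (533 - 2*1827) - 3842620 = (533 - 3654) - 3842620 = -3121 - 3842620 = -3845741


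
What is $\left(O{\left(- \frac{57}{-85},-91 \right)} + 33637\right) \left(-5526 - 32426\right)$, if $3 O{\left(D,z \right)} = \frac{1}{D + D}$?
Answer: $- \frac{218298746464}{171} \approx -1.2766 \cdot 10^{9}$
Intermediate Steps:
$O{\left(D,z \right)} = \frac{1}{6 D}$ ($O{\left(D,z \right)} = \frac{1}{3 \left(D + D\right)} = \frac{1}{3 \cdot 2 D} = \frac{\frac{1}{2} \frac{1}{D}}{3} = \frac{1}{6 D}$)
$\left(O{\left(- \frac{57}{-85},-91 \right)} + 33637\right) \left(-5526 - 32426\right) = \left(\frac{1}{6 \left(- \frac{57}{-85}\right)} + 33637\right) \left(-5526 - 32426\right) = \left(\frac{1}{6 \left(\left(-57\right) \left(- \frac{1}{85}\right)\right)} + 33637\right) \left(-37952\right) = \left(\frac{1}{6 \cdot \frac{57}{85}} + 33637\right) \left(-37952\right) = \left(\frac{1}{6} \cdot \frac{85}{57} + 33637\right) \left(-37952\right) = \left(\frac{85}{342} + 33637\right) \left(-37952\right) = \frac{11503939}{342} \left(-37952\right) = - \frac{218298746464}{171}$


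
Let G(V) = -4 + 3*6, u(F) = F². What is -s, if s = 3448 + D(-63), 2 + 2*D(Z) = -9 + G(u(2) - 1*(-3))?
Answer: -6899/2 ≈ -3449.5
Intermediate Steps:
G(V) = 14 (G(V) = -4 + 18 = 14)
D(Z) = 3/2 (D(Z) = -1 + (-9 + 14)/2 = -1 + (½)*5 = -1 + 5/2 = 3/2)
s = 6899/2 (s = 3448 + 3/2 = 6899/2 ≈ 3449.5)
-s = -1*6899/2 = -6899/2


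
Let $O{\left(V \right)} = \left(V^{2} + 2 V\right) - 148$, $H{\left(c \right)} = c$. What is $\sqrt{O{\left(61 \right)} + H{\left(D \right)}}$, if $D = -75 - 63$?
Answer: $\sqrt{3557} \approx 59.641$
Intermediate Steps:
$D = -138$ ($D = -75 - 63 = -138$)
$O{\left(V \right)} = -148 + V^{2} + 2 V$
$\sqrt{O{\left(61 \right)} + H{\left(D \right)}} = \sqrt{\left(-148 + 61^{2} + 2 \cdot 61\right) - 138} = \sqrt{\left(-148 + 3721 + 122\right) - 138} = \sqrt{3695 - 138} = \sqrt{3557}$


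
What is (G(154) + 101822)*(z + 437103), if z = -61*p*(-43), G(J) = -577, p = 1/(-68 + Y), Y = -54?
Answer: 88504632935/2 ≈ 4.4252e+10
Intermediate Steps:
p = -1/122 (p = 1/(-68 - 54) = 1/(-122) = -1/122 ≈ -0.0081967)
z = -43/2 (z = -61*(-1/122)*(-43) = (½)*(-43) = -43/2 ≈ -21.500)
(G(154) + 101822)*(z + 437103) = (-577 + 101822)*(-43/2 + 437103) = 101245*(874163/2) = 88504632935/2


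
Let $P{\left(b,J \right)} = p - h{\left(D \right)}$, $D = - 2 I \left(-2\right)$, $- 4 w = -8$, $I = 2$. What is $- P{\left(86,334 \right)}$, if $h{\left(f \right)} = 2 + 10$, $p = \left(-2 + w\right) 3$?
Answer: $12$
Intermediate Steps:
$w = 2$ ($w = \left(- \frac{1}{4}\right) \left(-8\right) = 2$)
$D = 8$ ($D = \left(-2\right) 2 \left(-2\right) = \left(-4\right) \left(-2\right) = 8$)
$p = 0$ ($p = \left(-2 + 2\right) 3 = 0 \cdot 3 = 0$)
$h{\left(f \right)} = 12$
$P{\left(b,J \right)} = -12$ ($P{\left(b,J \right)} = 0 - 12 = -12$)
$- P{\left(86,334 \right)} = \left(-1\right) \left(-12\right) = 12$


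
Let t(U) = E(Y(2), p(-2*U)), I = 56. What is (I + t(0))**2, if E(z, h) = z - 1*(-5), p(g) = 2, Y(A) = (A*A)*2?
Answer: 4761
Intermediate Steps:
Y(A) = 2*A**2 (Y(A) = A**2*2 = 2*A**2)
E(z, h) = 5 + z (E(z, h) = z + 5 = 5 + z)
t(U) = 13 (t(U) = 5 + 2*2**2 = 5 + 2*4 = 5 + 8 = 13)
(I + t(0))**2 = (56 + 13)**2 = 69**2 = 4761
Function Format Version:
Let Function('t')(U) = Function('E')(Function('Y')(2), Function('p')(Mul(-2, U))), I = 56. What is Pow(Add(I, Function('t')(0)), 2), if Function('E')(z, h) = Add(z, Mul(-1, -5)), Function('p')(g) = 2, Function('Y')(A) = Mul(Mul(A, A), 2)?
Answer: 4761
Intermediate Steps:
Function('Y')(A) = Mul(2, Pow(A, 2)) (Function('Y')(A) = Mul(Pow(A, 2), 2) = Mul(2, Pow(A, 2)))
Function('E')(z, h) = Add(5, z) (Function('E')(z, h) = Add(z, 5) = Add(5, z))
Function('t')(U) = 13 (Function('t')(U) = Add(5, Mul(2, Pow(2, 2))) = Add(5, Mul(2, 4)) = Add(5, 8) = 13)
Pow(Add(I, Function('t')(0)), 2) = Pow(Add(56, 13), 2) = Pow(69, 2) = 4761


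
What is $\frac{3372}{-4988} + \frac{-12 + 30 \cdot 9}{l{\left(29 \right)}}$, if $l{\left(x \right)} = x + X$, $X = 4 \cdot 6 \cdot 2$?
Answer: $\frac{256815}{96019} \approx 2.6746$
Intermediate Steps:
$X = 48$ ($X = 24 \cdot 2 = 48$)
$l{\left(x \right)} = 48 + x$ ($l{\left(x \right)} = x + 48 = 48 + x$)
$\frac{3372}{-4988} + \frac{-12 + 30 \cdot 9}{l{\left(29 \right)}} = \frac{3372}{-4988} + \frac{-12 + 30 \cdot 9}{48 + 29} = 3372 \left(- \frac{1}{4988}\right) + \frac{-12 + 270}{77} = - \frac{843}{1247} + 258 \cdot \frac{1}{77} = - \frac{843}{1247} + \frac{258}{77} = \frac{256815}{96019}$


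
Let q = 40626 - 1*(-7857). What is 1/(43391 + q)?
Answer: 1/91874 ≈ 1.0884e-5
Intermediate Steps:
q = 48483 (q = 40626 + 7857 = 48483)
1/(43391 + q) = 1/(43391 + 48483) = 1/91874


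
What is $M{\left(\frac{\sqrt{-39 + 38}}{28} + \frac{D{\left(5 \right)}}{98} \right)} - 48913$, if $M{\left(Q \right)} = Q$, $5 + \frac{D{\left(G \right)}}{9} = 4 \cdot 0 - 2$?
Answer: $- \frac{684791}{14} + \frac{i}{28} \approx -48914.0 + 0.035714 i$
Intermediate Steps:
$D{\left(G \right)} = -63$ ($D{\left(G \right)} = -45 + 9 \left(4 \cdot 0 - 2\right) = -45 + 9 \left(0 - 2\right) = -45 + 9 \left(-2\right) = -45 - 18 = -63$)
$M{\left(\frac{\sqrt{-39 + 38}}{28} + \frac{D{\left(5 \right)}}{98} \right)} - 48913 = \left(\frac{\sqrt{-39 + 38}}{28} - \frac{63}{98}\right) - 48913 = \left(\sqrt{-1} \cdot \frac{1}{28} - \frac{9}{14}\right) - 48913 = \left(i \frac{1}{28} - \frac{9}{14}\right) - 48913 = \left(\frac{i}{28} - \frac{9}{14}\right) - 48913 = \left(- \frac{9}{14} + \frac{i}{28}\right) - 48913 = - \frac{684791}{14} + \frac{i}{28}$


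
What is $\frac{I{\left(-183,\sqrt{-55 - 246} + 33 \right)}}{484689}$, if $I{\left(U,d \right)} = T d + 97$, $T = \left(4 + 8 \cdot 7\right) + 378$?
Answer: $\frac{14551}{484689} + \frac{146 i \sqrt{301}}{161563} \approx 0.030021 + 0.015678 i$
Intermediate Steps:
$T = 438$ ($T = \left(4 + 56\right) + 378 = 60 + 378 = 438$)
$I{\left(U,d \right)} = 97 + 438 d$ ($I{\left(U,d \right)} = 438 d + 97 = 97 + 438 d$)
$\frac{I{\left(-183,\sqrt{-55 - 246} + 33 \right)}}{484689} = \frac{97 + 438 \left(\sqrt{-55 - 246} + 33\right)}{484689} = \left(97 + 438 \left(\sqrt{-301} + 33\right)\right) \frac{1}{484689} = \left(97 + 438 \left(i \sqrt{301} + 33\right)\right) \frac{1}{484689} = \left(97 + 438 \left(33 + i \sqrt{301}\right)\right) \frac{1}{484689} = \left(97 + \left(14454 + 438 i \sqrt{301}\right)\right) \frac{1}{484689} = \left(14551 + 438 i \sqrt{301}\right) \frac{1}{484689} = \frac{14551}{484689} + \frac{146 i \sqrt{301}}{161563}$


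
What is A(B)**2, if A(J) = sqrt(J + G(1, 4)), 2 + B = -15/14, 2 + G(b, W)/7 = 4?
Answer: 153/14 ≈ 10.929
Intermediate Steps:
G(b, W) = 14 (G(b, W) = -14 + 7*4 = -14 + 28 = 14)
B = -43/14 (B = -2 - 15/14 = -43/14 ≈ -3.0714)
A(J) = sqrt(14 + J) (A(J) = sqrt(J + 14) = sqrt(14 + J))
A(B)**2 = (sqrt(14 - 43/14))**2 = (sqrt(153/14))**2 = (3*sqrt(238)/14)**2 = 153/14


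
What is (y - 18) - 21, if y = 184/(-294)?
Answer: -5825/147 ≈ -39.626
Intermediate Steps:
y = -92/147 (y = 184*(-1/294) = -92/147 ≈ -0.62585)
(y - 18) - 21 = (-92/147 - 18) - 21 = -2738/147 - 21 = -5825/147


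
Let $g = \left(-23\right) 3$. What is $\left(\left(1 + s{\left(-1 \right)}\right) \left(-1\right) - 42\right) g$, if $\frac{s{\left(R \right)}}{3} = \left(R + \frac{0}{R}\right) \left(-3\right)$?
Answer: $3588$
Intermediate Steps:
$g = -69$
$s{\left(R \right)} = - 9 R$ ($s{\left(R \right)} = 3 \left(R + \frac{0}{R}\right) \left(-3\right) = 3 \left(R + 0\right) \left(-3\right) = 3 R \left(-3\right) = 3 \left(- 3 R\right) = - 9 R$)
$\left(\left(1 + s{\left(-1 \right)}\right) \left(-1\right) - 42\right) g = \left(\left(1 - -9\right) \left(-1\right) - 42\right) \left(-69\right) = \left(\left(1 + 9\right) \left(-1\right) - 42\right) \left(-69\right) = \left(10 \left(-1\right) - 42\right) \left(-69\right) = \left(-10 - 42\right) \left(-69\right) = \left(-52\right) \left(-69\right) = 3588$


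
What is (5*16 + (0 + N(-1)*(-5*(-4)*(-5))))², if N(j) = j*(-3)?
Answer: 48400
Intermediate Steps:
N(j) = -3*j
(5*16 + (0 + N(-1)*(-5*(-4)*(-5))))² = (5*16 + (0 + (-3*(-1))*(-5*(-4)*(-5))))² = (80 + (0 + 3*(20*(-5))))² = (80 + (0 + 3*(-100)))² = (80 + (0 - 300))² = (80 - 300)² = (-220)² = 48400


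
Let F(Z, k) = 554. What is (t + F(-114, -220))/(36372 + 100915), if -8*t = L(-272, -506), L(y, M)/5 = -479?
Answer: 6827/1098296 ≈ 0.0062160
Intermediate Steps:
L(y, M) = -2395 (L(y, M) = 5*(-479) = -2395)
t = 2395/8 (t = -⅛*(-2395) = 2395/8 ≈ 299.38)
(t + F(-114, -220))/(36372 + 100915) = (2395/8 + 554)/(36372 + 100915) = (6827/8)/137287 = (6827/8)*(1/137287) = 6827/1098296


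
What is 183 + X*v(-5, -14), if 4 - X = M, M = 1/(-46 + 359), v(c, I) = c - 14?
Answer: 33510/313 ≈ 107.06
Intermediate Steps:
v(c, I) = -14 + c
M = 1/313 ≈ 0.0031949
X = 1251/313 (X = 4 - 1*1/313 = 4 - 1/313 = 1251/313 ≈ 3.9968)
183 + X*v(-5, -14) = 183 + 1251*(-14 - 5)/313 = 183 + (1251/313)*(-19) = 183 - 23769/313 = 33510/313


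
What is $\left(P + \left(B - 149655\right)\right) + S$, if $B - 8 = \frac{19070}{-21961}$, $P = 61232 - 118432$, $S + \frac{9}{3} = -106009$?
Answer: $- \frac{6870715569}{21961} \approx -3.1286 \cdot 10^{5}$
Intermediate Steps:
$S = -106012$ ($S = -3 - 106009 = -106012$)
$P = -57200$
$B = \frac{156618}{21961}$ ($B = 8 + \frac{19070}{-21961} = 8 + 19070 \left(- \frac{1}{21961}\right) = 8 - \frac{19070}{21961} = \frac{156618}{21961} \approx 7.1316$)
$\left(P + \left(B - 149655\right)\right) + S = \left(-57200 + \left(\frac{156618}{21961} - 149655\right)\right) - 106012 = \left(-57200 - \frac{3286416837}{21961}\right) - 106012 = - \frac{4542586037}{21961} - 106012 = - \frac{6870715569}{21961}$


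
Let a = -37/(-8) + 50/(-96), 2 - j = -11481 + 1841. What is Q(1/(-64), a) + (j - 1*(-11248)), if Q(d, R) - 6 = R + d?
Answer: 4012817/192 ≈ 20900.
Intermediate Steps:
j = 9642 (j = 2 - (-11481 + 1841) = 2 - 1*(-9640) = 2 + 9640 = 9642)
a = 197/48 (a = -37*(-⅛) + 50*(-1/96) = 37/8 - 25/48 = 197/48 ≈ 4.1042)
Q(d, R) = 6 + R + d (Q(d, R) = 6 + (R + d) = 6 + R + d)
Q(1/(-64), a) + (j - 1*(-11248)) = (6 + 197/48 + 1/(-64)) + (9642 - 1*(-11248)) = (6 + 197/48 - 1/64) + (9642 + 11248) = 1937/192 + 20890 = 4012817/192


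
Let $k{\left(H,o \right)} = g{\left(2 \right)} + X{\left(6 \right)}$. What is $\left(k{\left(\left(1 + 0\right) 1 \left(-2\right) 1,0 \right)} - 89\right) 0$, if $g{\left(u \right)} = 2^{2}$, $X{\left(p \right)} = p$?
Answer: $0$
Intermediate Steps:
$g{\left(u \right)} = 4$
$k{\left(H,o \right)} = 10$ ($k{\left(H,o \right)} = 4 + 6 = 10$)
$\left(k{\left(\left(1 + 0\right) 1 \left(-2\right) 1,0 \right)} - 89\right) 0 = \left(10 - 89\right) 0 = \left(-79\right) 0 = 0$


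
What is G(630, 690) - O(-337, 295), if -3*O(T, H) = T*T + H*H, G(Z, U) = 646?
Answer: 202532/3 ≈ 67511.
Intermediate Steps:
O(T, H) = -H**2/3 - T**2/3 (O(T, H) = -(T*T + H*H)/3 = -(T**2 + H**2)/3 = -(H**2 + T**2)/3 = -H**2/3 - T**2/3)
G(630, 690) - O(-337, 295) = 646 - (-1/3*295**2 - 1/3*(-337)**2) = 646 - (-1/3*87025 - 1/3*113569) = 646 - (-87025/3 - 113569/3) = 646 - 1*(-200594/3) = 646 + 200594/3 = 202532/3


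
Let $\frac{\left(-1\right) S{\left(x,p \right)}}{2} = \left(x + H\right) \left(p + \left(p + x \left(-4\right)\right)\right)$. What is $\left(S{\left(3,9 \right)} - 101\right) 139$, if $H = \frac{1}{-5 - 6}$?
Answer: $- \frac{207805}{11} \approx -18891.0$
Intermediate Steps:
$H = - \frac{1}{11}$ ($H = \frac{1}{-11} = - \frac{1}{11} \approx -0.090909$)
$S{\left(x,p \right)} = - 2 \left(- \frac{1}{11} + x\right) \left(- 4 x + 2 p\right)$ ($S{\left(x,p \right)} = - 2 \left(x - \frac{1}{11}\right) \left(p + \left(p + x \left(-4\right)\right)\right) = - 2 \left(- \frac{1}{11} + x\right) \left(p + \left(p - 4 x\right)\right) = - 2 \left(- \frac{1}{11} + x\right) \left(- 4 x + 2 p\right)$)
$\left(S{\left(3,9 \right)} - 101\right) 139 = \left(\left(8 \cdot 3^{2} - \frac{24}{11} + \frac{4}{11} \cdot 9 - 36 \cdot 3\right) - 101\right) 139 = \left(\left(8 \cdot 9 - \frac{24}{11} + \frac{36}{11} - 108\right) - 101\right) 139 = \left(\left(72 - \frac{24}{11} + \frac{36}{11} - 108\right) - 101\right) 139 = \left(- \frac{384}{11} - 101\right) 139 = \left(- \frac{1495}{11}\right) 139 = - \frac{207805}{11}$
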